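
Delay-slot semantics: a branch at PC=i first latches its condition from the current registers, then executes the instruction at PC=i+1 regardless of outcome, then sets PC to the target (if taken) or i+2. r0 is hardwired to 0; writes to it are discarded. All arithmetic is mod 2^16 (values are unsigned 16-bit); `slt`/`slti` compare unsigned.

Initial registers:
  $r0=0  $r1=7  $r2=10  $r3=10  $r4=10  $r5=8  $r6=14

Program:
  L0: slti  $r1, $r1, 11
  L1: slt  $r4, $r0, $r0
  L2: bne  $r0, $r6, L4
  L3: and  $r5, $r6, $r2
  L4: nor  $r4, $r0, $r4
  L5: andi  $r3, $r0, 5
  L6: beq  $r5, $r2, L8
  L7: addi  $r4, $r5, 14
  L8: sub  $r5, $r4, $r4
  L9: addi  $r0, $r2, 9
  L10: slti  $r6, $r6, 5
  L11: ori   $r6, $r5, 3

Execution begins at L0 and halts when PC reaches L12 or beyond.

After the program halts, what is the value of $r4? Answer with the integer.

[0] slti  $r1, $r1, 11  →  {$r0:0, $r1:1, $r2:10, $r3:10, $r4:10, $r5:8, $r6:14}
[1] slt  $r4, $r0, $r0  →  {$r0:0, $r1:1, $r2:10, $r3:10, $r4:0, $r5:8, $r6:14}
[2] bne  $r0, $r6, L4  →  {$r0:0, $r1:1, $r2:10, $r3:10, $r4:0, $r5:8, $r6:14}  ⟨branch taken⟩
[3] and  $r5, $r6, $r2  →  {$r0:0, $r1:1, $r2:10, $r3:10, $r4:0, $r5:10, $r6:14}
[4] nor  $r4, $r0, $r4  →  {$r0:0, $r1:1, $r2:10, $r3:10, $r4:65535, $r5:10, $r6:14}
[5] andi  $r3, $r0, 5  →  {$r0:0, $r1:1, $r2:10, $r3:0, $r4:65535, $r5:10, $r6:14}
[6] beq  $r5, $r2, L8  →  {$r0:0, $r1:1, $r2:10, $r3:0, $r4:65535, $r5:10, $r6:14}  ⟨branch taken⟩
[7] addi  $r4, $r5, 14  →  {$r0:0, $r1:1, $r2:10, $r3:0, $r4:24, $r5:10, $r6:14}
[8] sub  $r5, $r4, $r4  →  {$r0:0, $r1:1, $r2:10, $r3:0, $r4:24, $r5:0, $r6:14}
[9] addi  $r0, $r2, 9  →  {$r0:0, $r1:1, $r2:10, $r3:0, $r4:24, $r5:0, $r6:14}
[10] slti  $r6, $r6, 5  →  {$r0:0, $r1:1, $r2:10, $r3:0, $r4:24, $r5:0, $r6:0}
[11] ori   $r6, $r5, 3  →  {$r0:0, $r1:1, $r2:10, $r3:0, $r4:24, $r5:0, $r6:3}

24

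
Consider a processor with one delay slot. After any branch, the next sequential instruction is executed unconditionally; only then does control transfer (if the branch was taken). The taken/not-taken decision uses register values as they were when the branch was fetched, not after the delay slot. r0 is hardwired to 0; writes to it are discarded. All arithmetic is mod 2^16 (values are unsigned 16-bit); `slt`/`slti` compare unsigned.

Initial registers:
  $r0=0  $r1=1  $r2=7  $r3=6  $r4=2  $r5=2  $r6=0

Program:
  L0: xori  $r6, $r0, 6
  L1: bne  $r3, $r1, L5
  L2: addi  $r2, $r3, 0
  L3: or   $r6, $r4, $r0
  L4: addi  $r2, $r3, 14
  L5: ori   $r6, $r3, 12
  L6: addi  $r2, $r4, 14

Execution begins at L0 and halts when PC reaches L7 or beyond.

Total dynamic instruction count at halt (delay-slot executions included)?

[0] xori  $r6, $r0, 6  →  {$r0:0, $r1:1, $r2:7, $r3:6, $r4:2, $r5:2, $r6:6}
[1] bne  $r3, $r1, L5  →  {$r0:0, $r1:1, $r2:7, $r3:6, $r4:2, $r5:2, $r6:6}  ⟨branch taken⟩
[2] addi  $r2, $r3, 0  →  {$r0:0, $r1:1, $r2:6, $r3:6, $r4:2, $r5:2, $r6:6}
[5] ori   $r6, $r3, 12  →  {$r0:0, $r1:1, $r2:6, $r3:6, $r4:2, $r5:2, $r6:14}
[6] addi  $r2, $r4, 14  →  {$r0:0, $r1:1, $r2:16, $r3:6, $r4:2, $r5:2, $r6:14}

5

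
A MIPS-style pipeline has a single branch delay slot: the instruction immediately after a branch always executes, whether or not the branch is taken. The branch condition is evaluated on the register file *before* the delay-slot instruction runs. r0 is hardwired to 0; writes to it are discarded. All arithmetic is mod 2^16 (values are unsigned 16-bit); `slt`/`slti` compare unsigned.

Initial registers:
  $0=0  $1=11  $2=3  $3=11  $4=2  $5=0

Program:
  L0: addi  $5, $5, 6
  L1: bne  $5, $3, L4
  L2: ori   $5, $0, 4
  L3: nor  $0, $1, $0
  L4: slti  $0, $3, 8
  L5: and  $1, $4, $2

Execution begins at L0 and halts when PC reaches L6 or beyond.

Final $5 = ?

#0 addi  $5, $5, 6 ; 0/11/3/11/2/6
#1 bne  $5, $3, L4 ; 0/11/3/11/2/6 ; →target
#2 ori   $5, $0, 4 ; 0/11/3/11/2/4
#4 slti  $0, $3, 8 ; 0/11/3/11/2/4
#5 and  $1, $4, $2 ; 0/2/3/11/2/4

4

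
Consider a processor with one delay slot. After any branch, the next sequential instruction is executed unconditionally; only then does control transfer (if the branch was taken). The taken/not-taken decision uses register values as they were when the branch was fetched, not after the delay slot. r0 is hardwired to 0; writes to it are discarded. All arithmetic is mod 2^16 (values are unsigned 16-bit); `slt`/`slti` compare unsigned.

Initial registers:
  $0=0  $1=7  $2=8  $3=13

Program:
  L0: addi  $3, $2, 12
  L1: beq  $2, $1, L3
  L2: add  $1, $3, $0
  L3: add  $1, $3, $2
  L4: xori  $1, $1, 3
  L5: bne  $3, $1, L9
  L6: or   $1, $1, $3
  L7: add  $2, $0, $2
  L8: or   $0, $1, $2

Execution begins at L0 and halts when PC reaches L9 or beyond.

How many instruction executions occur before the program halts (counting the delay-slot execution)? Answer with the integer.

[0] addi  $3, $2, 12  →  {$0:0, $1:7, $2:8, $3:20}
[1] beq  $2, $1, L3  →  {$0:0, $1:7, $2:8, $3:20}  ⟨branch fallthrough⟩
[2] add  $1, $3, $0  →  {$0:0, $1:20, $2:8, $3:20}
[3] add  $1, $3, $2  →  {$0:0, $1:28, $2:8, $3:20}
[4] xori  $1, $1, 3  →  {$0:0, $1:31, $2:8, $3:20}
[5] bne  $3, $1, L9  →  {$0:0, $1:31, $2:8, $3:20}  ⟨branch taken⟩
[6] or   $1, $1, $3  →  {$0:0, $1:31, $2:8, $3:20}

7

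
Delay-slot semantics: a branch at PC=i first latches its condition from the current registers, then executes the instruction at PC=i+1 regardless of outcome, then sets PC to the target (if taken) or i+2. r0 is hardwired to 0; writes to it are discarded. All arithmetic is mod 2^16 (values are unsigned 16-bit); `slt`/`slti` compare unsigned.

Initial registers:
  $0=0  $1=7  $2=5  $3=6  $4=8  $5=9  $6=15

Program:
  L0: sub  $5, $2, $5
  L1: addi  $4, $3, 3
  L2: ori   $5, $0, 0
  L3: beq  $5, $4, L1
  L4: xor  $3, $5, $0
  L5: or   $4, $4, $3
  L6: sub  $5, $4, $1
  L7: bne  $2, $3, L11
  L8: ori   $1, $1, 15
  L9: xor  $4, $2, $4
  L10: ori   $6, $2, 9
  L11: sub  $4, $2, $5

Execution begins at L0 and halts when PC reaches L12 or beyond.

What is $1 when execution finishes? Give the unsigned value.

15

PC=0  sub  $5, $2, $5        | $0=0 $1=7 $2=5 $3=6 $4=8 $5=65532 $6=15
PC=1  addi  $4, $3, 3        | $0=0 $1=7 $2=5 $3=6 $4=9 $5=65532 $6=15
PC=2  ori   $5, $0, 0        | $0=0 $1=7 $2=5 $3=6 $4=9 $5=0 $6=15
PC=3  beq  $5, $4, L1        | $0=0 $1=7 $2=5 $3=6 $4=9 $5=0 $6=15  [not taken]
PC=4  xor  $3, $5, $0        | $0=0 $1=7 $2=5 $3=0 $4=9 $5=0 $6=15
PC=5  or   $4, $4, $3        | $0=0 $1=7 $2=5 $3=0 $4=9 $5=0 $6=15
PC=6  sub  $5, $4, $1        | $0=0 $1=7 $2=5 $3=0 $4=9 $5=2 $6=15
PC=7  bne  $2, $3, L11       | $0=0 $1=7 $2=5 $3=0 $4=9 $5=2 $6=15  [TAKEN]
PC=8  ori   $1, $1, 15       | $0=0 $1=15 $2=5 $3=0 $4=9 $5=2 $6=15
PC=11 sub  $4, $2, $5        | $0=0 $1=15 $2=5 $3=0 $4=3 $5=2 $6=15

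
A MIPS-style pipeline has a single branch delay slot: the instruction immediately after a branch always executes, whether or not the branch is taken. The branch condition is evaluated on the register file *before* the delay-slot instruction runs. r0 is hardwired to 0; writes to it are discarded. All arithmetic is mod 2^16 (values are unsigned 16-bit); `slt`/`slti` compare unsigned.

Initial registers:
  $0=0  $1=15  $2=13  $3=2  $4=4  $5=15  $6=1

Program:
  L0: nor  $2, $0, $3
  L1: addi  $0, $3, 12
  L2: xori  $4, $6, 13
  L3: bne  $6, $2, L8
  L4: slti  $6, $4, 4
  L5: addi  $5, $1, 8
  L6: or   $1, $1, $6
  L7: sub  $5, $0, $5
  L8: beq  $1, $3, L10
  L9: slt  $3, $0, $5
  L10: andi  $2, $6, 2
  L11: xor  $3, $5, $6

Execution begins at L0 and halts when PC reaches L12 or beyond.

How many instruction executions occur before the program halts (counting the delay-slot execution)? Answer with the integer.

PC=0  nor  $2, $0, $3        | $0=0 $1=15 $2=65533 $3=2 $4=4 $5=15 $6=1
PC=1  addi  $0, $3, 12       | $0=0 $1=15 $2=65533 $3=2 $4=4 $5=15 $6=1
PC=2  xori  $4, $6, 13       | $0=0 $1=15 $2=65533 $3=2 $4=12 $5=15 $6=1
PC=3  bne  $6, $2, L8        | $0=0 $1=15 $2=65533 $3=2 $4=12 $5=15 $6=1  [TAKEN]
PC=4  slti  $6, $4, 4        | $0=0 $1=15 $2=65533 $3=2 $4=12 $5=15 $6=0
PC=8  beq  $1, $3, L10       | $0=0 $1=15 $2=65533 $3=2 $4=12 $5=15 $6=0  [not taken]
PC=9  slt  $3, $0, $5        | $0=0 $1=15 $2=65533 $3=1 $4=12 $5=15 $6=0
PC=10 andi  $2, $6, 2        | $0=0 $1=15 $2=0 $3=1 $4=12 $5=15 $6=0
PC=11 xor  $3, $5, $6        | $0=0 $1=15 $2=0 $3=15 $4=12 $5=15 $6=0

9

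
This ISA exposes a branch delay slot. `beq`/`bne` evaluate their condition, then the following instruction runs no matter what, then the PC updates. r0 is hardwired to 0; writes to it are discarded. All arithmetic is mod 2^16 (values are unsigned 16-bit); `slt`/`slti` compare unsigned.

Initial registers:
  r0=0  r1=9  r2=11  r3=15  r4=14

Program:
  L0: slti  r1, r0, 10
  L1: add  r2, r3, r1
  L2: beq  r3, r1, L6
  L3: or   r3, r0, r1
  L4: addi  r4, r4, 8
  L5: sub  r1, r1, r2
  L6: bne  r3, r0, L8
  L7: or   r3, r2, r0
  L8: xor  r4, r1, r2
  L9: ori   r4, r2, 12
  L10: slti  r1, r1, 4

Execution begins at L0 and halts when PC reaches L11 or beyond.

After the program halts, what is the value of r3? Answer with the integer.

[0] slti  r1, r0, 10  →  {r0:0, r1:1, r2:11, r3:15, r4:14}
[1] add  r2, r3, r1  →  {r0:0, r1:1, r2:16, r3:15, r4:14}
[2] beq  r3, r1, L6  →  {r0:0, r1:1, r2:16, r3:15, r4:14}  ⟨branch fallthrough⟩
[3] or   r3, r0, r1  →  {r0:0, r1:1, r2:16, r3:1, r4:14}
[4] addi  r4, r4, 8  →  {r0:0, r1:1, r2:16, r3:1, r4:22}
[5] sub  r1, r1, r2  →  {r0:0, r1:65521, r2:16, r3:1, r4:22}
[6] bne  r3, r0, L8  →  {r0:0, r1:65521, r2:16, r3:1, r4:22}  ⟨branch taken⟩
[7] or   r3, r2, r0  →  {r0:0, r1:65521, r2:16, r3:16, r4:22}
[8] xor  r4, r1, r2  →  {r0:0, r1:65521, r2:16, r3:16, r4:65505}
[9] ori   r4, r2, 12  →  {r0:0, r1:65521, r2:16, r3:16, r4:28}
[10] slti  r1, r1, 4  →  {r0:0, r1:0, r2:16, r3:16, r4:28}

16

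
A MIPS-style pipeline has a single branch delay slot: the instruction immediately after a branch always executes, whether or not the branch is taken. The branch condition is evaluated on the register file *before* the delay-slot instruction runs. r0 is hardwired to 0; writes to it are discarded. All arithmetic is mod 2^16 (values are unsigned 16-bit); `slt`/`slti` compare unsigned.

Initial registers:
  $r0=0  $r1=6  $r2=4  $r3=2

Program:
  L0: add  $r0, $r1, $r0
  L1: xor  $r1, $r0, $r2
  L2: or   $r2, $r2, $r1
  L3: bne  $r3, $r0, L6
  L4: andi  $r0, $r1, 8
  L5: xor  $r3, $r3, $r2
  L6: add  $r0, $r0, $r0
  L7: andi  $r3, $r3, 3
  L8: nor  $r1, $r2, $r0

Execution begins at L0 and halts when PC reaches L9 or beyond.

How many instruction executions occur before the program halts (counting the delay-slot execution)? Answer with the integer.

  step pc=0: add  $r0, $r1, $r0  regs=(0,6,4,2)
  step pc=1: xor  $r1, $r0, $r2  regs=(0,4,4,2)
  step pc=2: or   $r2, $r2, $r1  regs=(0,4,4,2)
  step pc=3: bne  $r3, $r0, L6  cond=T  regs=(0,4,4,2)
  step pc=4: andi  $r0, $r1, 8  regs=(0,4,4,2)
  step pc=6: add  $r0, $r0, $r0  regs=(0,4,4,2)
  step pc=7: andi  $r3, $r3, 3  regs=(0,4,4,2)
  step pc=8: nor  $r1, $r2, $r0  regs=(0,65531,4,2)

8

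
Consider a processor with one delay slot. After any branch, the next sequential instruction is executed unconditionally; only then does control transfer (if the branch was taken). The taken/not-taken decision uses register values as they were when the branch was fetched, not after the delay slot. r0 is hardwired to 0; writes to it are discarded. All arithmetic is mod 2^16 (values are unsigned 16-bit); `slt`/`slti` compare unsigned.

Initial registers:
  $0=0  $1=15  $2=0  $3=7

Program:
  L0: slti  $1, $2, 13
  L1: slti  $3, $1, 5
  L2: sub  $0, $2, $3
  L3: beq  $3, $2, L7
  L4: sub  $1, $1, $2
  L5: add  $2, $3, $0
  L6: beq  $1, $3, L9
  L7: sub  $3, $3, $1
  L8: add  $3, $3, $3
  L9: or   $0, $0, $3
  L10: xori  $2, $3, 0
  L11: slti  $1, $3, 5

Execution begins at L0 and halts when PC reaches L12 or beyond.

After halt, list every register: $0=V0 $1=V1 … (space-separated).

#0 slti  $1, $2, 13 ; 0/1/0/7
#1 slti  $3, $1, 5 ; 0/1/0/1
#2 sub  $0, $2, $3 ; 0/1/0/1
#3 beq  $3, $2, L7 ; 0/1/0/1 ; →fallthru
#4 sub  $1, $1, $2 ; 0/1/0/1
#5 add  $2, $3, $0 ; 0/1/1/1
#6 beq  $1, $3, L9 ; 0/1/1/1 ; →target
#7 sub  $3, $3, $1 ; 0/1/1/0
#9 or   $0, $0, $3 ; 0/1/1/0
#10 xori  $2, $3, 0 ; 0/1/0/0
#11 slti  $1, $3, 5 ; 0/1/0/0

$0=0 $1=1 $2=0 $3=0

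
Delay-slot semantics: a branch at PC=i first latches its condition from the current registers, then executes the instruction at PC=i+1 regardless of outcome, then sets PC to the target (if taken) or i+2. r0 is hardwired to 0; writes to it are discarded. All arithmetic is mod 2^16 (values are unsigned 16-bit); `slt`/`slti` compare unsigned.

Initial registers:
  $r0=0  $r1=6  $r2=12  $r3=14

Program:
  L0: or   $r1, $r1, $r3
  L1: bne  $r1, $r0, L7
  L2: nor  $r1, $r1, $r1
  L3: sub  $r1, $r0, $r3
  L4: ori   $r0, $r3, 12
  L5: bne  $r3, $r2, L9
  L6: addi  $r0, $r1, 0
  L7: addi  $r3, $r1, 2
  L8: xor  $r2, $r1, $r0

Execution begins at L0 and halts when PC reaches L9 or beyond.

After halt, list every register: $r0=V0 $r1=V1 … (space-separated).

PC=0  or   $r1, $r1, $r3     | $r0=0 $r1=14 $r2=12 $r3=14
PC=1  bne  $r1, $r0, L7      | $r0=0 $r1=14 $r2=12 $r3=14  [TAKEN]
PC=2  nor  $r1, $r1, $r1     | $r0=0 $r1=65521 $r2=12 $r3=14
PC=7  addi  $r3, $r1, 2      | $r0=0 $r1=65521 $r2=12 $r3=65523
PC=8  xor  $r2, $r1, $r0     | $r0=0 $r1=65521 $r2=65521 $r3=65523

$r0=0 $r1=65521 $r2=65521 $r3=65523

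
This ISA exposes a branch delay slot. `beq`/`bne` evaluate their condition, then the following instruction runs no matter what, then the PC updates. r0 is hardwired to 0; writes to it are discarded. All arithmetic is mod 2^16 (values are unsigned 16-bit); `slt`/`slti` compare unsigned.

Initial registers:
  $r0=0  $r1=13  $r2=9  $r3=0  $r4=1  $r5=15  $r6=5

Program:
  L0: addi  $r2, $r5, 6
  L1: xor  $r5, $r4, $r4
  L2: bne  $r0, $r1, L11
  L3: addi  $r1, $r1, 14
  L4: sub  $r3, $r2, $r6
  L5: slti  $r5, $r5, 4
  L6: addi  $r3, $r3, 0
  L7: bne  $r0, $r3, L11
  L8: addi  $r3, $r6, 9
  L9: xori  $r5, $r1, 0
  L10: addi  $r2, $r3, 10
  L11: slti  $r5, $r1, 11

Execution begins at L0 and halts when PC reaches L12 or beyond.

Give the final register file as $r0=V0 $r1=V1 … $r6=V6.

$r0=0 $r1=27 $r2=21 $r3=0 $r4=1 $r5=0 $r6=5

[0] addi  $r2, $r5, 6  →  {$r0:0, $r1:13, $r2:21, $r3:0, $r4:1, $r5:15, $r6:5}
[1] xor  $r5, $r4, $r4  →  {$r0:0, $r1:13, $r2:21, $r3:0, $r4:1, $r5:0, $r6:5}
[2] bne  $r0, $r1, L11  →  {$r0:0, $r1:13, $r2:21, $r3:0, $r4:1, $r5:0, $r6:5}  ⟨branch taken⟩
[3] addi  $r1, $r1, 14  →  {$r0:0, $r1:27, $r2:21, $r3:0, $r4:1, $r5:0, $r6:5}
[11] slti  $r5, $r1, 11  →  {$r0:0, $r1:27, $r2:21, $r3:0, $r4:1, $r5:0, $r6:5}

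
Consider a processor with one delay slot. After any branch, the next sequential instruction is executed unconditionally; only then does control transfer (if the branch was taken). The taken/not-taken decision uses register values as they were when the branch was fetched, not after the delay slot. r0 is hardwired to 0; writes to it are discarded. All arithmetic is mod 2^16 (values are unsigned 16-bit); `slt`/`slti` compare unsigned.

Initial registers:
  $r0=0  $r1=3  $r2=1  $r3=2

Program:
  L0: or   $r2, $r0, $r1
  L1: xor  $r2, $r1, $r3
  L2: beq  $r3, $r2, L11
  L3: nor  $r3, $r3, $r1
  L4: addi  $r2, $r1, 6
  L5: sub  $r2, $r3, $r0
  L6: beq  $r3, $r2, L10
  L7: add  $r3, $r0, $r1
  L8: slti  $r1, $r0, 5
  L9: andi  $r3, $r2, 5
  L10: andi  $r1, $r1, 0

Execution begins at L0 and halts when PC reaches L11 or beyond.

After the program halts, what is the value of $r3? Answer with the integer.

3

[0] or   $r2, $r0, $r1  →  {$r0:0, $r1:3, $r2:3, $r3:2}
[1] xor  $r2, $r1, $r3  →  {$r0:0, $r1:3, $r2:1, $r3:2}
[2] beq  $r3, $r2, L11  →  {$r0:0, $r1:3, $r2:1, $r3:2}  ⟨branch fallthrough⟩
[3] nor  $r3, $r3, $r1  →  {$r0:0, $r1:3, $r2:1, $r3:65532}
[4] addi  $r2, $r1, 6  →  {$r0:0, $r1:3, $r2:9, $r3:65532}
[5] sub  $r2, $r3, $r0  →  {$r0:0, $r1:3, $r2:65532, $r3:65532}
[6] beq  $r3, $r2, L10  →  {$r0:0, $r1:3, $r2:65532, $r3:65532}  ⟨branch taken⟩
[7] add  $r3, $r0, $r1  →  {$r0:0, $r1:3, $r2:65532, $r3:3}
[10] andi  $r1, $r1, 0  →  {$r0:0, $r1:0, $r2:65532, $r3:3}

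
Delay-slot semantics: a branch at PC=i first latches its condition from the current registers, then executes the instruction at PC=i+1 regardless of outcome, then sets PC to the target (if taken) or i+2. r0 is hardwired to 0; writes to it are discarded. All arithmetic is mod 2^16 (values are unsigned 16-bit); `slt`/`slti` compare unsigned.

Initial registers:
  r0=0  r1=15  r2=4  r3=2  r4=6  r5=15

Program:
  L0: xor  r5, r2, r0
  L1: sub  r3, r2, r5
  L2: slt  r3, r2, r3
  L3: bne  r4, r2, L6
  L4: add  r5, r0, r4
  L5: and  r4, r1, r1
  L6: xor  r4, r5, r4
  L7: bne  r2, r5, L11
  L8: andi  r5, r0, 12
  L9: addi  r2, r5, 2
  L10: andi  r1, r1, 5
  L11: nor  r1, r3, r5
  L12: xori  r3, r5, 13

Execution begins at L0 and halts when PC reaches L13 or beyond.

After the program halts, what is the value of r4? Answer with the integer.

  step pc=0: xor  r5, r2, r0  regs=(0,15,4,2,6,4)
  step pc=1: sub  r3, r2, r5  regs=(0,15,4,0,6,4)
  step pc=2: slt  r3, r2, r3  regs=(0,15,4,0,6,4)
  step pc=3: bne  r4, r2, L6  cond=T  regs=(0,15,4,0,6,4)
  step pc=4: add  r5, r0, r4  regs=(0,15,4,0,6,6)
  step pc=6: xor  r4, r5, r4  regs=(0,15,4,0,0,6)
  step pc=7: bne  r2, r5, L11  cond=T  regs=(0,15,4,0,0,6)
  step pc=8: andi  r5, r0, 12  regs=(0,15,4,0,0,0)
  step pc=11: nor  r1, r3, r5  regs=(0,65535,4,0,0,0)
  step pc=12: xori  r3, r5, 13  regs=(0,65535,4,13,0,0)

0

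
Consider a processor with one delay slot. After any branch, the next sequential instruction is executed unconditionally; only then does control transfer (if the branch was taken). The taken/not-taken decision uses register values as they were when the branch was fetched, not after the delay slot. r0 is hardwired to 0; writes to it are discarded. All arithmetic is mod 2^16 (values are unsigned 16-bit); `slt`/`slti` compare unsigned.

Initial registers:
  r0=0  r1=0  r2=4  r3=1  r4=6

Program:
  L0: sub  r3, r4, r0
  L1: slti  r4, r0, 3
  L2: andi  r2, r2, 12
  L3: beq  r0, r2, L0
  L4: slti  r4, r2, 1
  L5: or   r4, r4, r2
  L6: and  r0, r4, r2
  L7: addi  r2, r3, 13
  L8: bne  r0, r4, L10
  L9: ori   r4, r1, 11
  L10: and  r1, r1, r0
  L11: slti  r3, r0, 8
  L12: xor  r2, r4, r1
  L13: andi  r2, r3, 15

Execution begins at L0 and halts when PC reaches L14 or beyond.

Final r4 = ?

  step pc=0: sub  r3, r4, r0  regs=(0,0,4,6,6)
  step pc=1: slti  r4, r0, 3  regs=(0,0,4,6,1)
  step pc=2: andi  r2, r2, 12  regs=(0,0,4,6,1)
  step pc=3: beq  r0, r2, L0  cond=F  regs=(0,0,4,6,1)
  step pc=4: slti  r4, r2, 1  regs=(0,0,4,6,0)
  step pc=5: or   r4, r4, r2  regs=(0,0,4,6,4)
  step pc=6: and  r0, r4, r2  regs=(0,0,4,6,4)
  step pc=7: addi  r2, r3, 13  regs=(0,0,19,6,4)
  step pc=8: bne  r0, r4, L10  cond=T  regs=(0,0,19,6,4)
  step pc=9: ori   r4, r1, 11  regs=(0,0,19,6,11)
  step pc=10: and  r1, r1, r0  regs=(0,0,19,6,11)
  step pc=11: slti  r3, r0, 8  regs=(0,0,19,1,11)
  step pc=12: xor  r2, r4, r1  regs=(0,0,11,1,11)
  step pc=13: andi  r2, r3, 15  regs=(0,0,1,1,11)

11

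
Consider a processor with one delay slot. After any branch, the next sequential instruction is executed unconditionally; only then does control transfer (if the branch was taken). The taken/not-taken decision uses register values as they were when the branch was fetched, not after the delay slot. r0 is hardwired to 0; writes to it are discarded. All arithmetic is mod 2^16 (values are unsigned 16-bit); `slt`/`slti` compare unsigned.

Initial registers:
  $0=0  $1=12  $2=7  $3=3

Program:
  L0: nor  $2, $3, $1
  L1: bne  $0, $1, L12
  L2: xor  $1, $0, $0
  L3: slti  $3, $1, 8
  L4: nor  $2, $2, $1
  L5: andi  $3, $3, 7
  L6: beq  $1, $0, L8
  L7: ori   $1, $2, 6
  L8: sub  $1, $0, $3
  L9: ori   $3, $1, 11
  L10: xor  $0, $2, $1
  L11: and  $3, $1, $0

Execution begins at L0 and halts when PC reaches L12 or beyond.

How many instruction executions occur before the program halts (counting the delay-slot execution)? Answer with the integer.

#0 nor  $2, $3, $1 ; 0/12/65520/3
#1 bne  $0, $1, L12 ; 0/12/65520/3 ; →target
#2 xor  $1, $0, $0 ; 0/0/65520/3

3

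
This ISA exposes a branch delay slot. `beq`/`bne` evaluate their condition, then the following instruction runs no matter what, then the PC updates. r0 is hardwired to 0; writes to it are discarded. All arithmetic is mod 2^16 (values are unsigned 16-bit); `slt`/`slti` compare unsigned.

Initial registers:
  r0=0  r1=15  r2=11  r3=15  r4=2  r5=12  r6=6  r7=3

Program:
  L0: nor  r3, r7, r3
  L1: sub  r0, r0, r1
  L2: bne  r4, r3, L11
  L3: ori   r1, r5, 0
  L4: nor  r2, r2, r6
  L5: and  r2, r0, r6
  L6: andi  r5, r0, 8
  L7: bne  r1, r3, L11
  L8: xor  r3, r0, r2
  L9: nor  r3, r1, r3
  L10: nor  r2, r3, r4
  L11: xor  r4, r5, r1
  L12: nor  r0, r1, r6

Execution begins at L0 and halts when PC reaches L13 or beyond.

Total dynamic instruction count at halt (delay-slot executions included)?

6

[0] nor  r3, r7, r3  →  {r0:0, r1:15, r2:11, r3:65520, r4:2, r5:12, r6:6, r7:3}
[1] sub  r0, r0, r1  →  {r0:0, r1:15, r2:11, r3:65520, r4:2, r5:12, r6:6, r7:3}
[2] bne  r4, r3, L11  →  {r0:0, r1:15, r2:11, r3:65520, r4:2, r5:12, r6:6, r7:3}  ⟨branch taken⟩
[3] ori   r1, r5, 0  →  {r0:0, r1:12, r2:11, r3:65520, r4:2, r5:12, r6:6, r7:3}
[11] xor  r4, r5, r1  →  {r0:0, r1:12, r2:11, r3:65520, r4:0, r5:12, r6:6, r7:3}
[12] nor  r0, r1, r6  →  {r0:0, r1:12, r2:11, r3:65520, r4:0, r5:12, r6:6, r7:3}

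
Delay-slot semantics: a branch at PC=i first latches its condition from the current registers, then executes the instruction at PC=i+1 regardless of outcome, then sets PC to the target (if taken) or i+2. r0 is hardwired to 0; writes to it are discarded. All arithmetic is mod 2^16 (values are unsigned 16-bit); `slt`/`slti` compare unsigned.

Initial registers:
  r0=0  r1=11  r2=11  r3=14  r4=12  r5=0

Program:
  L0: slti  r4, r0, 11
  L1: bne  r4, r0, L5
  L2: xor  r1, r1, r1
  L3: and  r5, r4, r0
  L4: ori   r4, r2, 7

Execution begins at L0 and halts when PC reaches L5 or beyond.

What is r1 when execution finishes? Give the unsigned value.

PC=0  slti  r4, r0, 11       | r0=0 r1=11 r2=11 r3=14 r4=1 r5=0
PC=1  bne  r4, r0, L5        | r0=0 r1=11 r2=11 r3=14 r4=1 r5=0  [TAKEN]
PC=2  xor  r1, r1, r1        | r0=0 r1=0 r2=11 r3=14 r4=1 r5=0

0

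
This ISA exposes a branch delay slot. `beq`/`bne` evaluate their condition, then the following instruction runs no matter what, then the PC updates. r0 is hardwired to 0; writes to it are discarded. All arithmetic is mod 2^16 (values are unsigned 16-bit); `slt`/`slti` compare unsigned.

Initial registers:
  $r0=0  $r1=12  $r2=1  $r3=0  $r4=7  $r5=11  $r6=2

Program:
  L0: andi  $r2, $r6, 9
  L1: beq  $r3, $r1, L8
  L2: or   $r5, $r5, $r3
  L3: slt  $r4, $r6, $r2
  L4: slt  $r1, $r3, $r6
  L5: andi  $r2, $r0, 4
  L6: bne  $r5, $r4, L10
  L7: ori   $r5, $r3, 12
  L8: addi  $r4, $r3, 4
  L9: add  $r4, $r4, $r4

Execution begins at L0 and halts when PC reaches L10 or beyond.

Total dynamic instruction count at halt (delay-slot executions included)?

8

  step pc=0: andi  $r2, $r6, 9  regs=(0,12,0,0,7,11,2)
  step pc=1: beq  $r3, $r1, L8  cond=F  regs=(0,12,0,0,7,11,2)
  step pc=2: or   $r5, $r5, $r3  regs=(0,12,0,0,7,11,2)
  step pc=3: slt  $r4, $r6, $r2  regs=(0,12,0,0,0,11,2)
  step pc=4: slt  $r1, $r3, $r6  regs=(0,1,0,0,0,11,2)
  step pc=5: andi  $r2, $r0, 4  regs=(0,1,0,0,0,11,2)
  step pc=6: bne  $r5, $r4, L10  cond=T  regs=(0,1,0,0,0,11,2)
  step pc=7: ori   $r5, $r3, 12  regs=(0,1,0,0,0,12,2)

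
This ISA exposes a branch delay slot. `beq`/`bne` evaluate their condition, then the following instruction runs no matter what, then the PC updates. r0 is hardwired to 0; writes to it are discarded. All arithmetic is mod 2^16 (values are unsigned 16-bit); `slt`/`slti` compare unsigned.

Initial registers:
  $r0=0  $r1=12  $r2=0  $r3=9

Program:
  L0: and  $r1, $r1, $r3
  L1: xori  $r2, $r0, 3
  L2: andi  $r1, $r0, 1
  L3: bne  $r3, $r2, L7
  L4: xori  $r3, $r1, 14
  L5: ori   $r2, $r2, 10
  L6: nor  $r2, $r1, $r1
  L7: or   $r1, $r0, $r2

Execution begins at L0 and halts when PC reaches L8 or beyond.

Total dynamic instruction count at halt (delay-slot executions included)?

PC=0  and  $r1, $r1, $r3     | $r0=0 $r1=8 $r2=0 $r3=9
PC=1  xori  $r2, $r0, 3      | $r0=0 $r1=8 $r2=3 $r3=9
PC=2  andi  $r1, $r0, 1      | $r0=0 $r1=0 $r2=3 $r3=9
PC=3  bne  $r3, $r2, L7      | $r0=0 $r1=0 $r2=3 $r3=9  [TAKEN]
PC=4  xori  $r3, $r1, 14     | $r0=0 $r1=0 $r2=3 $r3=14
PC=7  or   $r1, $r0, $r2     | $r0=0 $r1=3 $r2=3 $r3=14

6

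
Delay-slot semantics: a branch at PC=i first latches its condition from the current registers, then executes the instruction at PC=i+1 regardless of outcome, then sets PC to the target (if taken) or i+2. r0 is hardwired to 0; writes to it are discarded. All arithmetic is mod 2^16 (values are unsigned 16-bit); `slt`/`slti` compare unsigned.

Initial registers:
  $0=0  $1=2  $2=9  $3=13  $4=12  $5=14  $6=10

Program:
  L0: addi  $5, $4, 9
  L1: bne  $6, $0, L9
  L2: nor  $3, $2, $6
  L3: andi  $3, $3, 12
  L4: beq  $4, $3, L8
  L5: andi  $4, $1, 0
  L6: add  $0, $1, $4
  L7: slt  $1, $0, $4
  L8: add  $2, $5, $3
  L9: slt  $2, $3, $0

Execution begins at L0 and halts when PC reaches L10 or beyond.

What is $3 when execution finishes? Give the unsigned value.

#0 addi  $5, $4, 9 ; 0/2/9/13/12/21/10
#1 bne  $6, $0, L9 ; 0/2/9/13/12/21/10 ; →target
#2 nor  $3, $2, $6 ; 0/2/9/65524/12/21/10
#9 slt  $2, $3, $0 ; 0/2/0/65524/12/21/10

65524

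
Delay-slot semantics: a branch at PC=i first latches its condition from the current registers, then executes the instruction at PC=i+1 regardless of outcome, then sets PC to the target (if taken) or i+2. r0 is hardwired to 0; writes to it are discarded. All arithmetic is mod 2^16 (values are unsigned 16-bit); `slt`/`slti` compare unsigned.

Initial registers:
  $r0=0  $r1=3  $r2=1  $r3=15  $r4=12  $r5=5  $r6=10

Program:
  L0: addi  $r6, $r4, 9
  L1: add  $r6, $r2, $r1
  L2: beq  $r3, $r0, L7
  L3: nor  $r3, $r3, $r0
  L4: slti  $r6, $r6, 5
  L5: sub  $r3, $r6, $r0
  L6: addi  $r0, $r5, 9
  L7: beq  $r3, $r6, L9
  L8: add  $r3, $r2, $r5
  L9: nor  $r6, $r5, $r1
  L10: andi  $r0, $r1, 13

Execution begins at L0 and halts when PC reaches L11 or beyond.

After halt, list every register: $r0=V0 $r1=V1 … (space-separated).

[0] addi  $r6, $r4, 9  →  {$r0:0, $r1:3, $r2:1, $r3:15, $r4:12, $r5:5, $r6:21}
[1] add  $r6, $r2, $r1  →  {$r0:0, $r1:3, $r2:1, $r3:15, $r4:12, $r5:5, $r6:4}
[2] beq  $r3, $r0, L7  →  {$r0:0, $r1:3, $r2:1, $r3:15, $r4:12, $r5:5, $r6:4}  ⟨branch fallthrough⟩
[3] nor  $r3, $r3, $r0  →  {$r0:0, $r1:3, $r2:1, $r3:65520, $r4:12, $r5:5, $r6:4}
[4] slti  $r6, $r6, 5  →  {$r0:0, $r1:3, $r2:1, $r3:65520, $r4:12, $r5:5, $r6:1}
[5] sub  $r3, $r6, $r0  →  {$r0:0, $r1:3, $r2:1, $r3:1, $r4:12, $r5:5, $r6:1}
[6] addi  $r0, $r5, 9  →  {$r0:0, $r1:3, $r2:1, $r3:1, $r4:12, $r5:5, $r6:1}
[7] beq  $r3, $r6, L9  →  {$r0:0, $r1:3, $r2:1, $r3:1, $r4:12, $r5:5, $r6:1}  ⟨branch taken⟩
[8] add  $r3, $r2, $r5  →  {$r0:0, $r1:3, $r2:1, $r3:6, $r4:12, $r5:5, $r6:1}
[9] nor  $r6, $r5, $r1  →  {$r0:0, $r1:3, $r2:1, $r3:6, $r4:12, $r5:5, $r6:65528}
[10] andi  $r0, $r1, 13  →  {$r0:0, $r1:3, $r2:1, $r3:6, $r4:12, $r5:5, $r6:65528}

$r0=0 $r1=3 $r2=1 $r3=6 $r4=12 $r5=5 $r6=65528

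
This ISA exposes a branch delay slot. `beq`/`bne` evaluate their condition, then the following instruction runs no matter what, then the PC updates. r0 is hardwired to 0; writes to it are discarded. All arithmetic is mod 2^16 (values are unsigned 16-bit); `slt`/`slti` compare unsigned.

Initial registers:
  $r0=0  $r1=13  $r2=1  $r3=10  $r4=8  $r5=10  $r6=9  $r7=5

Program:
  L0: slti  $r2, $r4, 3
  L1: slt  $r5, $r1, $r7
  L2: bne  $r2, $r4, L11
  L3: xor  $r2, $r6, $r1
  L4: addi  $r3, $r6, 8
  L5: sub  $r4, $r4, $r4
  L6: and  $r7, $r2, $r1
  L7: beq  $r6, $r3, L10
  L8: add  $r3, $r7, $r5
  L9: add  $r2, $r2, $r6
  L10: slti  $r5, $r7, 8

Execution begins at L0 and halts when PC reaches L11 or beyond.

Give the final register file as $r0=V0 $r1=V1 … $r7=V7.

#0 slti  $r2, $r4, 3 ; 0/13/0/10/8/10/9/5
#1 slt  $r5, $r1, $r7 ; 0/13/0/10/8/0/9/5
#2 bne  $r2, $r4, L11 ; 0/13/0/10/8/0/9/5 ; →target
#3 xor  $r2, $r6, $r1 ; 0/13/4/10/8/0/9/5

$r0=0 $r1=13 $r2=4 $r3=10 $r4=8 $r5=0 $r6=9 $r7=5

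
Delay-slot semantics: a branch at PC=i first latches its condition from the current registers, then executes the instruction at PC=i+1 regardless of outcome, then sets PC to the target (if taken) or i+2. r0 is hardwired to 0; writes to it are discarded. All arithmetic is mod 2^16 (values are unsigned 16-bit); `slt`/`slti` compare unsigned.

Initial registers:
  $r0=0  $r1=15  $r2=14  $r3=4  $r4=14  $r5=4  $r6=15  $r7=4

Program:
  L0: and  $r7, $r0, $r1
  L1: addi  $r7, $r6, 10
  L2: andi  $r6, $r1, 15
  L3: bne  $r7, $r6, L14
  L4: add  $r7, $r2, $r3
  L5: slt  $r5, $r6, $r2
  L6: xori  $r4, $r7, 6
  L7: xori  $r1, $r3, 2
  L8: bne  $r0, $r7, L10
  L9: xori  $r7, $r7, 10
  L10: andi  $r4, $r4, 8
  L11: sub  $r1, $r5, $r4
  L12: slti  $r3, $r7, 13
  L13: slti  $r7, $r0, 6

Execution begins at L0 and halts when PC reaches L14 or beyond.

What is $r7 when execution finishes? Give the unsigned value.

18

#0 and  $r7, $r0, $r1 ; 0/15/14/4/14/4/15/0
#1 addi  $r7, $r6, 10 ; 0/15/14/4/14/4/15/25
#2 andi  $r6, $r1, 15 ; 0/15/14/4/14/4/15/25
#3 bne  $r7, $r6, L14 ; 0/15/14/4/14/4/15/25 ; →target
#4 add  $r7, $r2, $r3 ; 0/15/14/4/14/4/15/18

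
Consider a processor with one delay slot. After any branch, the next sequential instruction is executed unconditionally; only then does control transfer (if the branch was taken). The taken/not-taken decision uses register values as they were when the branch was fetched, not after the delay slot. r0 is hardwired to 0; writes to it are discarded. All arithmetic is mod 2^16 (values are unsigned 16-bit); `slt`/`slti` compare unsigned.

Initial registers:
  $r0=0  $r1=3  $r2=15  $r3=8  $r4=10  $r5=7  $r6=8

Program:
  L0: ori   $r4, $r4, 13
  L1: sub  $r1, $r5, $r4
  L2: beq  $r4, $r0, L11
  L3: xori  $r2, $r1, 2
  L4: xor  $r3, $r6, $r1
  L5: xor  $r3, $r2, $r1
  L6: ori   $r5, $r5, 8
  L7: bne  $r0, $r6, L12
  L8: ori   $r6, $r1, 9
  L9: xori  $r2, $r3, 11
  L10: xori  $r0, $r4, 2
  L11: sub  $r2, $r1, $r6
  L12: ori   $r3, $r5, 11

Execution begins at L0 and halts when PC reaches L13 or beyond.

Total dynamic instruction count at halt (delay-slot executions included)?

PC=0  ori   $r4, $r4, 13     | $r0=0 $r1=3 $r2=15 $r3=8 $r4=15 $r5=7 $r6=8
PC=1  sub  $r1, $r5, $r4     | $r0=0 $r1=65528 $r2=15 $r3=8 $r4=15 $r5=7 $r6=8
PC=2  beq  $r4, $r0, L11     | $r0=0 $r1=65528 $r2=15 $r3=8 $r4=15 $r5=7 $r6=8  [not taken]
PC=3  xori  $r2, $r1, 2      | $r0=0 $r1=65528 $r2=65530 $r3=8 $r4=15 $r5=7 $r6=8
PC=4  xor  $r3, $r6, $r1     | $r0=0 $r1=65528 $r2=65530 $r3=65520 $r4=15 $r5=7 $r6=8
PC=5  xor  $r3, $r2, $r1     | $r0=0 $r1=65528 $r2=65530 $r3=2 $r4=15 $r5=7 $r6=8
PC=6  ori   $r5, $r5, 8      | $r0=0 $r1=65528 $r2=65530 $r3=2 $r4=15 $r5=15 $r6=8
PC=7  bne  $r0, $r6, L12     | $r0=0 $r1=65528 $r2=65530 $r3=2 $r4=15 $r5=15 $r6=8  [TAKEN]
PC=8  ori   $r6, $r1, 9      | $r0=0 $r1=65528 $r2=65530 $r3=2 $r4=15 $r5=15 $r6=65529
PC=12 ori   $r3, $r5, 11     | $r0=0 $r1=65528 $r2=65530 $r3=15 $r4=15 $r5=15 $r6=65529

10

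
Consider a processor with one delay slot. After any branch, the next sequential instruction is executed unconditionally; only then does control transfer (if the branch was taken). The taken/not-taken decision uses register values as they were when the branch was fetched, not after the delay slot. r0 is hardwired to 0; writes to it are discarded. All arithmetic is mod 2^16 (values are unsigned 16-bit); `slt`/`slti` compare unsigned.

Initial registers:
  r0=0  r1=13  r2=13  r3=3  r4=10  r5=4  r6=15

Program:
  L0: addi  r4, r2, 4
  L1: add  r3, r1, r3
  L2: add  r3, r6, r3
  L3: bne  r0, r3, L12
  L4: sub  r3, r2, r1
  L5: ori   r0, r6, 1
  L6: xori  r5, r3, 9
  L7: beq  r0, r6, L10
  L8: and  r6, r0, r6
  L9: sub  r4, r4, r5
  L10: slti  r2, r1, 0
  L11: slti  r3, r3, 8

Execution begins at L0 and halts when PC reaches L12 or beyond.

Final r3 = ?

PC=0  addi  r4, r2, 4        | r0=0 r1=13 r2=13 r3=3 r4=17 r5=4 r6=15
PC=1  add  r3, r1, r3        | r0=0 r1=13 r2=13 r3=16 r4=17 r5=4 r6=15
PC=2  add  r3, r6, r3        | r0=0 r1=13 r2=13 r3=31 r4=17 r5=4 r6=15
PC=3  bne  r0, r3, L12       | r0=0 r1=13 r2=13 r3=31 r4=17 r5=4 r6=15  [TAKEN]
PC=4  sub  r3, r2, r1        | r0=0 r1=13 r2=13 r3=0 r4=17 r5=4 r6=15

0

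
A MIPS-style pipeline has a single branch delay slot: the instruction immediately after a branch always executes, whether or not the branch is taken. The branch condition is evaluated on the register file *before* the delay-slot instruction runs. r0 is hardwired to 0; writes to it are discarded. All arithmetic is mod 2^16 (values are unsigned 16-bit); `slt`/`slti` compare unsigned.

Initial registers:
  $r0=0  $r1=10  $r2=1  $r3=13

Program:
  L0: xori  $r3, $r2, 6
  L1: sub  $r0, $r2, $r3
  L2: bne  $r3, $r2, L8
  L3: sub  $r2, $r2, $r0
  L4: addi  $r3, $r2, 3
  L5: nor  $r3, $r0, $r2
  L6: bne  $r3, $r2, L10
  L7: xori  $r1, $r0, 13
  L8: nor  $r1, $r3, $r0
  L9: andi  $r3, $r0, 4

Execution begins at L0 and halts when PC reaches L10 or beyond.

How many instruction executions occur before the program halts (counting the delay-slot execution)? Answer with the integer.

PC=0  xori  $r3, $r2, 6      | $r0=0 $r1=10 $r2=1 $r3=7
PC=1  sub  $r0, $r2, $r3     | $r0=0 $r1=10 $r2=1 $r3=7
PC=2  bne  $r3, $r2, L8      | $r0=0 $r1=10 $r2=1 $r3=7  [TAKEN]
PC=3  sub  $r2, $r2, $r0     | $r0=0 $r1=10 $r2=1 $r3=7
PC=8  nor  $r1, $r3, $r0     | $r0=0 $r1=65528 $r2=1 $r3=7
PC=9  andi  $r3, $r0, 4      | $r0=0 $r1=65528 $r2=1 $r3=0

6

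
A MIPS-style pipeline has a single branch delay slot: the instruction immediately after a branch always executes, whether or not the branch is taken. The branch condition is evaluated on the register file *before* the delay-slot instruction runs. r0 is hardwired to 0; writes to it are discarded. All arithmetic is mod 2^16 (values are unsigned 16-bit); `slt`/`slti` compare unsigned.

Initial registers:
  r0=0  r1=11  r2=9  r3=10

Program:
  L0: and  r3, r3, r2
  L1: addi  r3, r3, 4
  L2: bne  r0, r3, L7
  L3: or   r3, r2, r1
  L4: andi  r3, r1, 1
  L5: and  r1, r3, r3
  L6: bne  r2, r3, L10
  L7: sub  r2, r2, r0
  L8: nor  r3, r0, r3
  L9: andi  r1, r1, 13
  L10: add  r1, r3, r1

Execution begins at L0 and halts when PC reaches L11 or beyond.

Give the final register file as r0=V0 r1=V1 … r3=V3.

r0=0 r1=65533 r2=9 r3=65524

[0] and  r3, r3, r2  →  {r0:0, r1:11, r2:9, r3:8}
[1] addi  r3, r3, 4  →  {r0:0, r1:11, r2:9, r3:12}
[2] bne  r0, r3, L7  →  {r0:0, r1:11, r2:9, r3:12}  ⟨branch taken⟩
[3] or   r3, r2, r1  →  {r0:0, r1:11, r2:9, r3:11}
[7] sub  r2, r2, r0  →  {r0:0, r1:11, r2:9, r3:11}
[8] nor  r3, r0, r3  →  {r0:0, r1:11, r2:9, r3:65524}
[9] andi  r1, r1, 13  →  {r0:0, r1:9, r2:9, r3:65524}
[10] add  r1, r3, r1  →  {r0:0, r1:65533, r2:9, r3:65524}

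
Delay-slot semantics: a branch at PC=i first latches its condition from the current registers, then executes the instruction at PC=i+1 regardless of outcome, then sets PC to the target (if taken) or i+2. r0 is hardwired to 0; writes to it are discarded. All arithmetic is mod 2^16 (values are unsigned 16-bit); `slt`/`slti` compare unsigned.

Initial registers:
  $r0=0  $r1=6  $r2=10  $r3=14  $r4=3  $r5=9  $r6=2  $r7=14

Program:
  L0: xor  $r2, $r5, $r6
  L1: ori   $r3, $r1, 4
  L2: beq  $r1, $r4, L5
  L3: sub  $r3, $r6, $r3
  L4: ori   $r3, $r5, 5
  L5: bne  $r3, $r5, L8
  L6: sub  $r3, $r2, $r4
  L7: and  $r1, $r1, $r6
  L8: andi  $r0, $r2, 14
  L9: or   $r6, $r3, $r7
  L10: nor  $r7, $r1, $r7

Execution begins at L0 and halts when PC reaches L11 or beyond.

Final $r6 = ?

  step pc=0: xor  $r2, $r5, $r6  regs=(0,6,11,14,3,9,2,14)
  step pc=1: ori   $r3, $r1, 4  regs=(0,6,11,6,3,9,2,14)
  step pc=2: beq  $r1, $r4, L5  cond=F  regs=(0,6,11,6,3,9,2,14)
  step pc=3: sub  $r3, $r6, $r3  regs=(0,6,11,65532,3,9,2,14)
  step pc=4: ori   $r3, $r5, 5  regs=(0,6,11,13,3,9,2,14)
  step pc=5: bne  $r3, $r5, L8  cond=T  regs=(0,6,11,13,3,9,2,14)
  step pc=6: sub  $r3, $r2, $r4  regs=(0,6,11,8,3,9,2,14)
  step pc=8: andi  $r0, $r2, 14  regs=(0,6,11,8,3,9,2,14)
  step pc=9: or   $r6, $r3, $r7  regs=(0,6,11,8,3,9,14,14)
  step pc=10: nor  $r7, $r1, $r7  regs=(0,6,11,8,3,9,14,65521)

14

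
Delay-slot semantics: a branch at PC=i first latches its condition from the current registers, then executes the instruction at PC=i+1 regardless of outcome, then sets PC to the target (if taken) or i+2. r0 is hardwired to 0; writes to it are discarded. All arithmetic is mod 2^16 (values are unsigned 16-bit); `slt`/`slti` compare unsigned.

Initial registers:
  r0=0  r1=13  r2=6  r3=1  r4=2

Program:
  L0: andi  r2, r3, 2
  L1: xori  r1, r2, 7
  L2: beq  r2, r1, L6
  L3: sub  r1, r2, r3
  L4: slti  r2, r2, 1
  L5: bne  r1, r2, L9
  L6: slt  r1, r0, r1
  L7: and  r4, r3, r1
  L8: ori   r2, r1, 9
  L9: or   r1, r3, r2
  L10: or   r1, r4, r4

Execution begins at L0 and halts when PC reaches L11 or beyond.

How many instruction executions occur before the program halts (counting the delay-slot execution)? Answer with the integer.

  step pc=0: andi  r2, r3, 2  regs=(0,13,0,1,2)
  step pc=1: xori  r1, r2, 7  regs=(0,7,0,1,2)
  step pc=2: beq  r2, r1, L6  cond=F  regs=(0,7,0,1,2)
  step pc=3: sub  r1, r2, r3  regs=(0,65535,0,1,2)
  step pc=4: slti  r2, r2, 1  regs=(0,65535,1,1,2)
  step pc=5: bne  r1, r2, L9  cond=T  regs=(0,65535,1,1,2)
  step pc=6: slt  r1, r0, r1  regs=(0,1,1,1,2)
  step pc=9: or   r1, r3, r2  regs=(0,1,1,1,2)
  step pc=10: or   r1, r4, r4  regs=(0,2,1,1,2)

9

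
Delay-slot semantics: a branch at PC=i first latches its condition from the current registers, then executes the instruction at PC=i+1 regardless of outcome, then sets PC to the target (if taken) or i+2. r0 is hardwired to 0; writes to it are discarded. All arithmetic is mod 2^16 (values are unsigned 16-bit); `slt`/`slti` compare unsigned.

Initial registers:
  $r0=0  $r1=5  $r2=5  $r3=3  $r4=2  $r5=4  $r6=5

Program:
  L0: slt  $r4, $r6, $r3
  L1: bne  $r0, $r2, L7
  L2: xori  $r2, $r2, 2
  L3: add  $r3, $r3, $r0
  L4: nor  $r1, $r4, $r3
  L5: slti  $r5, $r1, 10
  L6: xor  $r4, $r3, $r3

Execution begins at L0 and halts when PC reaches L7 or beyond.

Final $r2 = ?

#0 slt  $r4, $r6, $r3 ; 0/5/5/3/0/4/5
#1 bne  $r0, $r2, L7 ; 0/5/5/3/0/4/5 ; →target
#2 xori  $r2, $r2, 2 ; 0/5/7/3/0/4/5

7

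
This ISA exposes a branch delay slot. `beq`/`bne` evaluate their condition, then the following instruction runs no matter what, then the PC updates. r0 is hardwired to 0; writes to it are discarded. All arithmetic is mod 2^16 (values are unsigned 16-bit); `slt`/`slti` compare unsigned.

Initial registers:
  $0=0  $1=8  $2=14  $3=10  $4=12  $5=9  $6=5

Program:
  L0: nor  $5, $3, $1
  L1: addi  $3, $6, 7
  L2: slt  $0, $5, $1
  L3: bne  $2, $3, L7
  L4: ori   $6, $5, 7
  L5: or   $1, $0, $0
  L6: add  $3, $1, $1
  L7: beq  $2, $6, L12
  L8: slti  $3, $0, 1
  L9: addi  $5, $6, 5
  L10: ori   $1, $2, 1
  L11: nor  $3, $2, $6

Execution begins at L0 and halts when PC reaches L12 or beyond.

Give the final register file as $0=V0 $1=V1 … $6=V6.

$0=0 $1=15 $2=14 $3=0 $4=12 $5=65532 $6=65527

PC=0  nor  $5, $3, $1        | $0=0 $1=8 $2=14 $3=10 $4=12 $5=65525 $6=5
PC=1  addi  $3, $6, 7        | $0=0 $1=8 $2=14 $3=12 $4=12 $5=65525 $6=5
PC=2  slt  $0, $5, $1        | $0=0 $1=8 $2=14 $3=12 $4=12 $5=65525 $6=5
PC=3  bne  $2, $3, L7        | $0=0 $1=8 $2=14 $3=12 $4=12 $5=65525 $6=5  [TAKEN]
PC=4  ori   $6, $5, 7        | $0=0 $1=8 $2=14 $3=12 $4=12 $5=65525 $6=65527
PC=7  beq  $2, $6, L12       | $0=0 $1=8 $2=14 $3=12 $4=12 $5=65525 $6=65527  [not taken]
PC=8  slti  $3, $0, 1        | $0=0 $1=8 $2=14 $3=1 $4=12 $5=65525 $6=65527
PC=9  addi  $5, $6, 5        | $0=0 $1=8 $2=14 $3=1 $4=12 $5=65532 $6=65527
PC=10 ori   $1, $2, 1        | $0=0 $1=15 $2=14 $3=1 $4=12 $5=65532 $6=65527
PC=11 nor  $3, $2, $6        | $0=0 $1=15 $2=14 $3=0 $4=12 $5=65532 $6=65527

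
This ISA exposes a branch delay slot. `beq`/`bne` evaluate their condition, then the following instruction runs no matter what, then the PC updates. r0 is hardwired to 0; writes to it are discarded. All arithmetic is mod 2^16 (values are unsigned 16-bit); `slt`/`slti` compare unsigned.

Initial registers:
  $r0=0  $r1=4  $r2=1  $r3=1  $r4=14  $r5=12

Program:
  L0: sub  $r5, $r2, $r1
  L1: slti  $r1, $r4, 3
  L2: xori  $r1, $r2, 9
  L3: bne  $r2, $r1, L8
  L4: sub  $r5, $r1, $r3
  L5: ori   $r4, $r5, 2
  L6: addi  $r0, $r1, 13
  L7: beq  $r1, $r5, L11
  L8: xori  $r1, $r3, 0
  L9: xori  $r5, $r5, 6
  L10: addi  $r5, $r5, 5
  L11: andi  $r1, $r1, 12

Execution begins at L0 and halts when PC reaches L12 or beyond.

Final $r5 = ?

  step pc=0: sub  $r5, $r2, $r1  regs=(0,4,1,1,14,65533)
  step pc=1: slti  $r1, $r4, 3  regs=(0,0,1,1,14,65533)
  step pc=2: xori  $r1, $r2, 9  regs=(0,8,1,1,14,65533)
  step pc=3: bne  $r2, $r1, L8  cond=T  regs=(0,8,1,1,14,65533)
  step pc=4: sub  $r5, $r1, $r3  regs=(0,8,1,1,14,7)
  step pc=8: xori  $r1, $r3, 0  regs=(0,1,1,1,14,7)
  step pc=9: xori  $r5, $r5, 6  regs=(0,1,1,1,14,1)
  step pc=10: addi  $r5, $r5, 5  regs=(0,1,1,1,14,6)
  step pc=11: andi  $r1, $r1, 12  regs=(0,0,1,1,14,6)

6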